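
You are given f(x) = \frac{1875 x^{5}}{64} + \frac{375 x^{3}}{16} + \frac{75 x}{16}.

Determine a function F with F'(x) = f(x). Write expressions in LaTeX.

The substitution u = - \frac{5 x^{2}}{4} - \frac{1}{2} works: f is exactly (dF/du)*(du/dx) for that inner function.
Check: d/dx[- \frac{5 \left(- 5 x^{2} - 2\right)^{3}}{128}] = \frac{1875 x^{5}}{64} + \frac{375 x^{3}}{16} + \frac{75 x}{16} = f(x).

An antiderivative is F(x) = - \frac{5 \left(- 5 x^{2} - 2\right)^{3}}{128}.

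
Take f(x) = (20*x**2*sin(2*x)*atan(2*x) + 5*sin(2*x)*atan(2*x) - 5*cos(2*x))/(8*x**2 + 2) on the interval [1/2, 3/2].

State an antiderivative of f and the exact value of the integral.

f has the shape u'v + uv' for u = -5*atan(2*x)/4 and v = cos(2*x) — it is the derivative of the product u*v.
F(x) = -5*cos(2*x)*atan(2*x)/4 is an antiderivative of f.
Check: d/dx[-5*cos(2*x)*atan(2*x)/4] = (20*x**2*sin(2*x)*atan(2*x) + 5*sin(2*x)*atan(2*x) - 5*cos(2*x))/(8*x**2 + 2) = f(x).
F(3/2) = -5*cos(3)*atan(3)/4; F(1/2) = -5*pi*cos(1)/16.
Integral = F(3/2) - F(1/2) = 5*pi*cos(1)/16 - 5*cos(3)*atan(3)/4.

Antiderivative: F(x) = -5*cos(2*x)*atan(2*x)/4; value = 5*pi*cos(1)/16 - 5*cos(3)*atan(3)/4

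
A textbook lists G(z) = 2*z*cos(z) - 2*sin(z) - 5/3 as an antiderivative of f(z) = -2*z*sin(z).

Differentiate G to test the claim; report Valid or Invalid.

d/dz[G] = -2*z*sin(z)
This equals f(z) exactly, so the claim holds.

Valid: G'(z) = f(z).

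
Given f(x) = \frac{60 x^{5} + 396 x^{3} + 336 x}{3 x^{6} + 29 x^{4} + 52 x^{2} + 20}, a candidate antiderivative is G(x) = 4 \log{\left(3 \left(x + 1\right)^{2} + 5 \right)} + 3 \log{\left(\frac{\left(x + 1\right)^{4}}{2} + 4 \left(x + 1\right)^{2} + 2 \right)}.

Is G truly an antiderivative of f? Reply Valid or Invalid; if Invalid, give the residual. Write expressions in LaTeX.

Invalid: d/dx[G] - f = \frac{- 180 x^{10} - 900 x^{9} - 3624 x^{8} - 9096 x^{7} - 20196 x^{6} - 32532 x^{5} - 31440 x^{4} - 17472 x^{3} - 3024 x^{2} + 1536 x + 15840}{9 x^{12} + 54 x^{11} + 309 x^{10} + 1050 x^{9} + 3115 x^{8} + 6754 x^{7} + 12079 x^{6} + 16414 x^{5} + 18588 x^{4} + 15896 x^{3} + 10828 x^{2} + 4760 x + 2080}, which is not 0.

d/dx[G] = \frac{60 x^{5} + 300 x^{4} + 996 x^{3} + 1788 x^{2} + 1824 x + 792}{3 x^{6} + 18 x^{5} + 74 x^{4} + 176 x^{3} + 271 x^{2} + 238 x + 104}
d/dx[G] - f(x) = \frac{- 180 x^{10} - 900 x^{9} - 3624 x^{8} - 9096 x^{7} - 20196 x^{6} - 32532 x^{5} - 31440 x^{4} - 17472 x^{3} - 3024 x^{2} + 1536 x + 15840}{9 x^{12} + 54 x^{11} + 309 x^{10} + 1050 x^{9} + 3115 x^{8} + 6754 x^{7} + 12079 x^{6} + 16414 x^{5} + 18588 x^{4} + 15896 x^{3} + 10828 x^{2} + 4760 x + 2080} != 0.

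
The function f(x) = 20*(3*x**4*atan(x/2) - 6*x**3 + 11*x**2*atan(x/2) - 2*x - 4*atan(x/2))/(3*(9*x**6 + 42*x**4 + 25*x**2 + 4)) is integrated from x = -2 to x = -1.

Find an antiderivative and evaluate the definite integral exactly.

For F(x) to be correct the identity F'(x) - f(x) = 0 must hold.
F(x) = -10*x*atan(x/2)/(9*x**2/2 + 3/2) is an antiderivative of f.
Check: d/dx[-10*x*atan(x/2)/(9*x**2/2 + 3/2)] = (60*x**4*atan(x/2) - 120*x**3 + 220*x**2*atan(x/2) - 40*x - 80*atan(x/2))/(27*x**6 + 126*x**4 + 75*x**2 + 12), which equals f(x).
F(-1) = -5*atan(1/2)/3; F(-2) = -10*pi/39.
Integral = F(-1) - F(-2) = -5*atan(1/2)/3 + 10*pi/39.

Antiderivative: F(x) = -10*x*atan(x/2)/(9*x**2/2 + 3/2); value = -5*atan(1/2)/3 + 10*pi/39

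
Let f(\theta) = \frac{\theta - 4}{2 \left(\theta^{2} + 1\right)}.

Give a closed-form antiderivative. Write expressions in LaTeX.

An antiderivative is F(\theta) = - \frac{- \log{\left(\theta^{2} + 1 \right)} + 8 \operatorname{atan}{\left(\theta \right)}}{4}.

Since d/d\theta undoes antidifferentiation here, F'(\theta) = f(\theta) is required of F(\theta).
Check: d/d\theta[- \frac{- \log{\left(\theta^{2} + 1 \right)} + 8 \operatorname{atan}{\left(\theta \right)}}{4}] = \frac{\theta - 4}{2 \theta^{2} + 2}, which equals f(\theta).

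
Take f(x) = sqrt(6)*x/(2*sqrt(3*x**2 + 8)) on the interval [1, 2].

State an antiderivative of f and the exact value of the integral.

The substitution u = x**2/2 + 4/3 works: f is exactly (dF/du)*(du/dx) for that inner function.
F(x) = sqrt(x**2/2 + 4/3) is an antiderivative of f.
Check: d/dx[sqrt(x**2/2 + 4/3)] = sqrt(6)*x/(2*sqrt(3*x**2 + 8)) = f(x).
F(2) = sqrt(30)/3; F(1) = sqrt(66)/6.
Integral = F(2) - F(1) = -sqrt(66)/6 + sqrt(30)/3.

Antiderivative: F(x) = sqrt(x**2/2 + 4/3); value = -sqrt(66)/6 + sqrt(30)/3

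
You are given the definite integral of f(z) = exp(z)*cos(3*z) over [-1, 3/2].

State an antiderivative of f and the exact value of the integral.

An antiderivative F(z) passes only if d/dz[F] lands on f(z) exactly.
F(z) = 3*exp(z)*sin(3*z)/10 + exp(z)*cos(3*z)/10 is an antiderivative of f.
Check: d/dz[3*exp(z)*sin(3*z)/10 + exp(z)*cos(3*z)/10] = exp(z)*cos(3*z) = f(z).
F(3/2) = 3*exp(3/2)*sin(9/2)/10 + exp(3/2)*cos(9/2)/10; F(-1) = exp(-1)*cos(3)/10 - 3*exp(-1)*sin(3)/10.
Integral = F(3/2) - F(-1) = 3*exp(3/2)*sin(9/2)/10 + exp(3/2)*cos(9/2)/10 + 3*exp(-1)*sin(3)/10 - exp(-1)*cos(3)/10.

Antiderivative: F(z) = 3*exp(z)*sin(3*z)/10 + exp(z)*cos(3*z)/10; value = 3*exp(3/2)*sin(9/2)/10 + exp(3/2)*cos(9/2)/10 + 3*exp(-1)*sin(3)/10 - exp(-1)*cos(3)/10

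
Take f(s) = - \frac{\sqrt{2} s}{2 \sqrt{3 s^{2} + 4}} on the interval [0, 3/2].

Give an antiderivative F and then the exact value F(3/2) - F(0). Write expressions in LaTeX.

Antiderivative: F(s) = - \frac{\sqrt{\frac{3 s^{2}}{2} + 2}}{3}; value = - \frac{\sqrt{86}}{12} + \frac{\sqrt{2}}{3}

f matches the chain-rule pattern g'(h)*h' with inner function h(s) = \frac{3 s^{2}}{2} + 2; substituting u = h(s) collapses the integral.
F(s) = - \frac{\sqrt{\frac{3 s^{2}}{2} + 2}}{3} is an antiderivative of f.
Check: d/ds[- \frac{\sqrt{\frac{3 s^{2}}{2} + 2}}{3}] = - \frac{\sqrt{2} s}{2 \sqrt{3 s^{2} + 4}} = f(s).
F(3/2) = - \frac{\sqrt{86}}{12}; F(0) = - \frac{\sqrt{2}}{3}.
Integral = F(3/2) - F(0) = - \frac{\sqrt{86}}{12} + \frac{\sqrt{2}}{3}.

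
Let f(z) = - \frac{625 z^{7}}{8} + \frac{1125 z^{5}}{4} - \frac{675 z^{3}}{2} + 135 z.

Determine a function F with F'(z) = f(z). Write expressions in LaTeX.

An antiderivative is F(z) = - \frac{\left(5 z^{2} - 6\right)^{4}}{64}.

f matches the chain-rule pattern g'(h)*h' with inner function h(z) = \frac{3}{2} - \frac{5 z^{2}}{4}; substituting u = h(z) collapses the integral.
Check: d/dz[- \frac{\left(5 z^{2} - 6\right)^{4}}{64}] = - \frac{625 z^{7}}{8} + \frac{1125 z^{5}}{4} - \frac{675 z^{3}}{2} + 135 z = f(z).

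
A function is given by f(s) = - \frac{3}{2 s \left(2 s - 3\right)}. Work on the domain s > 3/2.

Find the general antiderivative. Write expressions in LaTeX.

Factor the denominator (2 s \left(2 s - 3\right)) and decompose: f = - \frac{1}{2 s - 3} + \frac{1}{2 s}; each piece integrates to a log, atan, or power term.
Check: d/ds[\frac{\log{\left(s \right)} - \log{\left(s - \frac{3}{2} \right)}}{2}] = - \frac{3}{4 s^{2} - 6 s}, which equals f(s).

F(s) = \frac{\log{\left(s \right)} - \log{\left(s - \frac{3}{2} \right)}}{2} + C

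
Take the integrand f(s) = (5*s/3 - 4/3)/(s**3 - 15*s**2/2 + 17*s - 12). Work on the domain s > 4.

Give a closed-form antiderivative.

An antiderivative is F(s) = 16*log(s - 4)/15 - 2*log(s - 2) + 14*log(s - 3/2)/15.

Factor the denominator (3*(s - 4)*(s - 2)*(2*s - 3)) and decompose: f = 28/(15*(2*s - 3)) - 2/(s - 2) + 16/(15*(s - 4)); each piece integrates to a log, atan, or power term.
Check: d/ds[16*log(s - 4)/15 - 2*log(s - 2) + 14*log(s - 3/2)/15] = (10*s - 8)/(6*s**3 - 45*s**2 + 102*s - 72), which equals f(s).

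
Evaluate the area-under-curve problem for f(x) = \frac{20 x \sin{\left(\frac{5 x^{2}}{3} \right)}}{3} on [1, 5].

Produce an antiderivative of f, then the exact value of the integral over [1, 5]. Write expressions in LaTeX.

The substitution u = \frac{5 x^{2}}{3} works: f is exactly (dF/du)*(du/dx) for that inner function.
F(x) = - 2 \cos{\left(\frac{5 x^{2}}{3} \right)} is an antiderivative of f.
Check: d/dx[- 2 \cos{\left(\frac{5 x^{2}}{3} \right)}] = \frac{20 x \sin{\left(\frac{5 x^{2}}{3} \right)}}{3} = f(x).
F(5) = - 2 \cos{\left(\frac{125}{3} \right)}; F(1) = - 2 \cos{\left(\frac{5}{3} \right)}.
Integral = F(5) - F(1) = 2 \cos{\left(\frac{5}{3} \right)} - 2 \cos{\left(\frac{125}{3} \right)}.

Antiderivative: F(x) = - 2 \cos{\left(\frac{5 x^{2}}{3} \right)}; value = 2 \cos{\left(\frac{5}{3} \right)} - 2 \cos{\left(\frac{125}{3} \right)}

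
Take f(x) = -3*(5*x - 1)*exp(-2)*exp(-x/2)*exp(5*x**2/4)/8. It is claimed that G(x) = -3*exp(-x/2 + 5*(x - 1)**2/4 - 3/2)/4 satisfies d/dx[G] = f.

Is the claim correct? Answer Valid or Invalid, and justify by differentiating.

Invalid: d/dx[G] - f = (-15*x*exp(2)*exp(x/2) + 15*x*exp(1/4)*exp(3*x) + 18*exp(2)*exp(x/2) - 3*exp(1/4)*exp(3*x))*exp(-9/4)*exp(-7*x/2)*exp(5*x**2/4)/8, which is not 0.

d/dx[G] = (18 - 15*x)*exp(-1/4)*exp(-3*x)*exp(5*x**2/4)/8
d/dx[G] - f(x) = (-15*x*exp(2)*exp(x/2) + 15*x*exp(1/4)*exp(3*x) + 18*exp(2)*exp(x/2) - 3*exp(1/4)*exp(3*x))*exp(-9/4)*exp(-7*x/2)*exp(5*x**2/4)/8 != 0.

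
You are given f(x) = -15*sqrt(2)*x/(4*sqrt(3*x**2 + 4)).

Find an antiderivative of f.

f matches the chain-rule pattern g'(h)*h' with inner function h(x) = 3*x**2/2 + 2; substituting u = h(x) collapses the integral.
Check: d/dx[-5*sqrt(2)*sqrt(3*x**2 + 4)/4] = -15*sqrt(2)*x/(4*sqrt(3*x**2 + 4)) = f(x).

An antiderivative is F(x) = -5*sqrt(2)*sqrt(3*x**2 + 4)/4.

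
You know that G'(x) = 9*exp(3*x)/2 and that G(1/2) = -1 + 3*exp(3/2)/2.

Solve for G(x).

G(x) = 3*exp(3*x)/2 - 1

The proposed G(x) is checked by its d/dx: the result must match the given G'(x).
A general antiderivative is 3*exp(3*x)/2 + C.
The condition gives C = -1 + 3*exp(3/2)/2 - (3*exp(3/2)/2) = -1.
So G(x) = 3*exp(3*x)/2 - 1.
Check: d/dx[3*exp(3*x)/2 - 1] = 9*exp(3*x)/2 = G'(x).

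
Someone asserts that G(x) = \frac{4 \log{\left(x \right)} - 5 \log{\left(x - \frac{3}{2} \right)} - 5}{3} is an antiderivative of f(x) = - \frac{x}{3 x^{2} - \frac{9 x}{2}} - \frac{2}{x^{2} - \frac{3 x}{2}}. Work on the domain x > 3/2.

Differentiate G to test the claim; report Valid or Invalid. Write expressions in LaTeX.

d/dx[G] = \frac{- 2 x - 12}{6 x^{2} - 9 x}
This equals f(x) exactly, so the claim holds.

Valid: G'(x) = f(x).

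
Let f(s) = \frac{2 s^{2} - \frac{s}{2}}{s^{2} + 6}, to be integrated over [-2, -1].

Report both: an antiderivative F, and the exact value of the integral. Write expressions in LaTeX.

Antiderivative: F(s) = 2 s - \frac{\log{\left(s^{2} + 6 \right)}}{4} - 2 \sqrt{6} \operatorname{atan}{\left(\frac{\sqrt{6} s}{6} \right)}; value = - 2 \sqrt{6} \operatorname{atan}{\left(\frac{\sqrt{6}}{3} \right)} - \frac{\log{\left(7 \right)}}{4} + \frac{\log{\left(10 \right)}}{4} + 2 \sqrt{6} \operatorname{atan}{\left(\frac{\sqrt{6}}{6} \right)} + 2

Since d/ds undoes antidifferentiation here, F'(s) = f(s) is required of F(s).
F(s) = 2 s - \frac{\log{\left(s^{2} + 6 \right)}}{4} - 2 \sqrt{6} \operatorname{atan}{\left(\frac{\sqrt{6} s}{6} \right)} is an antiderivative of f.
Check: d/ds[2 s - \frac{\log{\left(s^{2} + 6 \right)}}{4} - 2 \sqrt{6} \operatorname{atan}{\left(\frac{\sqrt{6} s}{6} \right)}] = \frac{4 s^{2} - s}{2 s^{2} + 12}, which equals f(s).
F(-1) = -2 - \frac{\log{\left(7 \right)}}{4} + 2 \sqrt{6} \operatorname{atan}{\left(\frac{\sqrt{6}}{6} \right)}; F(-2) = -4 - \frac{\log{\left(10 \right)}}{4} + 2 \sqrt{6} \operatorname{atan}{\left(\frac{\sqrt{6}}{3} \right)}.
Integral = F(-1) - F(-2) = - 2 \sqrt{6} \operatorname{atan}{\left(\frac{\sqrt{6}}{3} \right)} - \frac{\log{\left(7 \right)}}{4} + \frac{\log{\left(10 \right)}}{4} + 2 \sqrt{6} \operatorname{atan}{\left(\frac{\sqrt{6}}{6} \right)} + 2.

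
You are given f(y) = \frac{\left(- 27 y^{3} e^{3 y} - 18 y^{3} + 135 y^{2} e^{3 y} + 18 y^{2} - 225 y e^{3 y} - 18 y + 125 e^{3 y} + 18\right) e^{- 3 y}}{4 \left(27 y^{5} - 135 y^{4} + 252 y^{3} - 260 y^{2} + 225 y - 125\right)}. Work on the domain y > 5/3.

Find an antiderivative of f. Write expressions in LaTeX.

Differentiate the proposed F(y) back; it has to land on f(y) exactly.
Check: d/dy[- \frac{\operatorname{atan}{\left(y \right)}}{4} + \frac{1}{18 y^{2} e^{3 y} - 60 y e^{3 y} + 50 e^{3 y}}] = \frac{- 27 y^{3} e^{3 y} - 18 y^{3} + 135 y^{2} e^{3 y} + 18 y^{2} - 225 y e^{3 y} - 18 y + 125 e^{3 y} + 18}{108 y^{5} e^{3 y} - 540 y^{4} e^{3 y} + 1008 y^{3} e^{3 y} - 1040 y^{2} e^{3 y} + 900 y e^{3 y} - 500 e^{3 y}}, which equals f(y).

An antiderivative is F(y) = - \frac{\operatorname{atan}{\left(y \right)}}{4} + \frac{1}{18 y^{2} e^{3 y} - 60 y e^{3 y} + 50 e^{3 y}}.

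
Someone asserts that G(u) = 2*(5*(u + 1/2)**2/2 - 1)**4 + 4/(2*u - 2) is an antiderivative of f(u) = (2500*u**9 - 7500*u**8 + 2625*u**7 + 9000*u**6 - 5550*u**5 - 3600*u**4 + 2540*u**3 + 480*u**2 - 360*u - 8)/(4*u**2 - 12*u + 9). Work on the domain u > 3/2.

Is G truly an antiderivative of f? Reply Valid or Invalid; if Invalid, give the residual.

d/du[G] = (80000*u**9 + 120000*u**8 - 156000*u**7 - 258000*u**6 + 77400*u**5 + 153300*u**4 - 4370*u**3 - 14895*u**2 + 2700*u - 391)/(128*u**2 - 256*u + 128)
d/du[G] - f(u) = (1120000*u**10 - 3920000*u**9 + 2400000*u**8 + 4680000*u**7 - 4749600*u**6 - 1696800*u**5 + 2422160*u**4 - 5950*u**3 - 320595*u**2 + 73024*u - 2495)/(512*u**4 - 2560*u**3 + 4736*u**2 - 3840*u + 1152) != 0.

Invalid: d/du[G] - f = (1120000*u**10 - 3920000*u**9 + 2400000*u**8 + 4680000*u**7 - 4749600*u**6 - 1696800*u**5 + 2422160*u**4 - 5950*u**3 - 320595*u**2 + 73024*u - 2495)/(512*u**4 - 2560*u**3 + 4736*u**2 - 3840*u + 1152), which is not 0.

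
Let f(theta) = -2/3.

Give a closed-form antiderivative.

Any candidate F(theta) must reproduce f(theta) exactly when differentiated.
Check: d/dtheta[-2*theta/3] = -2/3 = f(theta).

An antiderivative is F(theta) = -2*theta/3.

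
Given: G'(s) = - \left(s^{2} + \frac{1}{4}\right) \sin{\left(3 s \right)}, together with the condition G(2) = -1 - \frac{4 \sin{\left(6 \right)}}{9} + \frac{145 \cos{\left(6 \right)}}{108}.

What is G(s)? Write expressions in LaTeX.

G(s) = \frac{s^{2} \cos{\left(3 s \right)}}{3} - \frac{2 s \sin{\left(3 s \right)}}{9} + \frac{\cos{\left(3 s \right)}}{108} - 1

A first test for any G(s): its s-derivative must equal the given G'(s).
A general antiderivative is \frac{s^{2} \cos{\left(3 s \right)}}{3} - \frac{2 s \sin{\left(3 s \right)}}{9} + \frac{\cos{\left(3 s \right)}}{108} + C.
The condition gives C = -1 - \frac{4 \sin{\left(6 \right)}}{9} + \frac{145 \cos{\left(6 \right)}}{108} - (- \frac{4 \sin{\left(6 \right)}}{9} + \frac{145 \cos{\left(6 \right)}}{108}) = -1.
So G(s) = \frac{s^{2} \cos{\left(3 s \right)}}{3} - \frac{2 s \sin{\left(3 s \right)}}{9} + \frac{\cos{\left(3 s \right)}}{108} - 1.
Check: d/ds[\frac{s^{2} \cos{\left(3 s \right)}}{3} - \frac{2 s \sin{\left(3 s \right)}}{9} + \frac{\cos{\left(3 s \right)}}{108} - 1] = - s^{2} \sin{\left(3 s \right)} - \frac{\sin{\left(3 s \right)}}{4}, which equals G'(s).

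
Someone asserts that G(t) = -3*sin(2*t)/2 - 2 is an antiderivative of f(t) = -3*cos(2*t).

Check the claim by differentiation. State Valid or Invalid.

d/dt[G] = -3*cos(2*t)
This equals f(t) exactly, so the claim holds.

Valid: G'(t) = f(t).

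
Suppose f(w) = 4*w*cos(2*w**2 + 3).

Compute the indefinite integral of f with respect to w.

f matches the chain-rule pattern g'(h)*h' with inner function h(w) = 2*w**2 + 3; substituting u = h(w) collapses the integral.
Check: d/dw[sin(2*w**2 + 3)] = 4*w*cos(2*w**2 + 3) = f(w).

F(w) = sin(2*w**2 + 3) + C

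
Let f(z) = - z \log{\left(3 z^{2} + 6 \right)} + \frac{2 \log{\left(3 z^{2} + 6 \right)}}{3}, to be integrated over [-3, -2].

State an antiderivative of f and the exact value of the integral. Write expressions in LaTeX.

Antiderivative: F(z) = \frac{3 z^{2} + z \left(4 - 3 z\right) \log{\left(3 z^{2} + 6 \right)} - 8 z - 6 \log{\left(z^{2} + 2 \right)} + 8 \sqrt{2} \operatorname{atan}{\left(\frac{\sqrt{2} z}{2} \right)}}{6}; value = - \frac{10 \log{\left(18 \right)}}{3} - \frac{23}{6} - \frac{4 \sqrt{2} \operatorname{atan}{\left(\sqrt{2} \right)}}{3} - \log{\left(6 \right)} + \frac{4 \sqrt{2} \operatorname{atan}{\left(\frac{3 \sqrt{2}}{2} \right)}}{3} + \log{\left(11 \right)} + \frac{13 \log{\left(33 \right)}}{2}

Integrate term by term and add the pieces.
F(z) = \frac{3 z^{2} + z \left(4 - 3 z\right) \log{\left(3 z^{2} + 6 \right)} - 8 z - 6 \log{\left(z^{2} + 2 \right)} + 8 \sqrt{2} \operatorname{atan}{\left(\frac{\sqrt{2} z}{2} \right)}}{6} is an antiderivative of f.
Check: d/dz[\frac{3 z^{2} + z \left(4 - 3 z\right) \log{\left(3 z^{2} + 6 \right)} - 8 z - 6 \log{\left(z^{2} + 2 \right)} + 8 \sqrt{2} \operatorname{atan}{\left(\frac{\sqrt{2} z}{2} \right)}}{6}] = - z \log{\left(z^{2} + 2 \right)} - z \log{\left(3 \right)} + \frac{2 \log{\left(z^{2} + 2 \right)}}{3} + \frac{2 \log{\left(3 \right)}}{3}, which equals f(z).
F(-2) = - \frac{10 \log{\left(18 \right)}}{3} - \frac{4 \sqrt{2} \operatorname{atan}{\left(\sqrt{2} \right)}}{3} - \log{\left(6 \right)} + \frac{14}{3}; F(-3) = - \frac{13 \log{\left(33 \right)}}{2} - \log{\left(11 \right)} - \frac{4 \sqrt{2} \operatorname{atan}{\left(\frac{3 \sqrt{2}}{2} \right)}}{3} + \frac{17}{2}.
Integral = F(-2) - F(-3) = - \frac{10 \log{\left(18 \right)}}{3} - \frac{23}{6} - \frac{4 \sqrt{2} \operatorname{atan}{\left(\sqrt{2} \right)}}{3} - \log{\left(6 \right)} + \frac{4 \sqrt{2} \operatorname{atan}{\left(\frac{3 \sqrt{2}}{2} \right)}}{3} + \log{\left(11 \right)} + \frac{13 \log{\left(33 \right)}}{2}.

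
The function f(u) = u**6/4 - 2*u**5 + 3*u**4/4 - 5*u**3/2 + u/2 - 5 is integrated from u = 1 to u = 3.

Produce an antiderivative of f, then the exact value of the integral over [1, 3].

Antiderivative: F(u) = u**7/28 - u**6/3 + 3*u**5/20 - 5*u**4/8 + u**2/4 - 5*u; value = -19561/105

The integrand splits into summands that can be handled one at a time.
F(u) = u**7/28 - u**6/3 + 3*u**5/20 - 5*u**4/8 + u**2/4 - 5*u is an antiderivative of f.
Check: d/du[u**7/28 - u**6/3 + 3*u**5/20 - 5*u**4/8 + u**2/4 - 5*u] = u**6/4 - 2*u**5 + 3*u**4/4 - 5*u**3/2 + u/2 - 5 = f(u).
F(3) = -53709/280; F(1) = -4639/840.
Integral = F(3) - F(1) = -19561/105.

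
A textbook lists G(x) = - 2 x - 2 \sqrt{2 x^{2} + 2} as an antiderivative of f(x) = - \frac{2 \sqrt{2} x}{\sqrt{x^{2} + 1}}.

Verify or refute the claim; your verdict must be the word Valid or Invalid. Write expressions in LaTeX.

d/dx[G] = \frac{- 2 \sqrt{2} x - 2 \sqrt{x^{2} + 1}}{\sqrt{x^{2} + 1}}
d/dx[G] - f(x) = -2 != 0.

Invalid: d/dx[G] - f = -2, which is not 0.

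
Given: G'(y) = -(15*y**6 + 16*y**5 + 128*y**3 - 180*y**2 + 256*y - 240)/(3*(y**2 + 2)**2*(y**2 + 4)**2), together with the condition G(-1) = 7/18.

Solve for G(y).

A first test for any G(y): its y-derivative must equal the given G'(y).
A general antiderivative is 5*y/(2*(y**2/2 + 2)) + 4/(3*(y**2/2 + 1)) + C.
The condition gives C = 7/18 - (-1/9) = 1/2.
So G(y) = 5*y/(y**2 + 4) + 1/2 + 4/(3*y**2/2 + 3).
Check: d/dy[5*y/(y**2 + 4) + 1/2 + 4/(3*y**2/2 + 3)] = (-15*y**6 - 16*y**5 - 128*y**3 + 180*y**2 - 256*y + 240)/(3*y**8 + 36*y**6 + 156*y**4 + 288*y**2 + 192), which equals G'(y).

G(y) = 5*y/(y**2 + 4) + 1/2 + 4/(3*y**2/2 + 3)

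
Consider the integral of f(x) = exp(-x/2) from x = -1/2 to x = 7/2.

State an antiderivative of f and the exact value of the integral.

Recover f(x) by differentiating a candidate F(x); any mismatch rules it out.
F(x) = -2*exp(-x/2) is an antiderivative of f.
Check: d/dx[-2*exp(-x/2)] = exp(-x/2) = f(x).
F(7/2) = -2*exp(-7/4); F(-1/2) = -2*exp(1/4).
Integral = F(7/2) - F(-1/2) = -2*exp(-7/4) + 2*exp(1/4).

Antiderivative: F(x) = -2*exp(-x/2); value = -2*exp(-7/4) + 2*exp(1/4)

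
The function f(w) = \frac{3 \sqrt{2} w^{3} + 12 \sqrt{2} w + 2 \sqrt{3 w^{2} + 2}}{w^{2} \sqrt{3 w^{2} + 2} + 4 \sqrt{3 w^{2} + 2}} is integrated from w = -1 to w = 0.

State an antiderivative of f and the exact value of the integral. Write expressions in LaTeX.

Recover f(w) by differentiating a candidate F(w); any mismatch rules it out.
F(w) = \sqrt{2} \sqrt{3 w^{2} + 2} + \operatorname{atan}{\left(\frac{w}{2} \right)} is an antiderivative of f.
Check: d/dw[\sqrt{2} \sqrt{3 w^{2} + 2} + \operatorname{atan}{\left(\frac{w}{2} \right)}] = \frac{3 \sqrt{2} w^{3} + 12 \sqrt{2} w + 2 \sqrt{3 w^{2} + 2}}{w^{2} \sqrt{3 w^{2} + 2} + 4 \sqrt{3 w^{2} + 2}} = f(w).
F(0) = 2; F(-1) = - \operatorname{atan}{\left(\frac{1}{2} \right)} + \sqrt{10}.
Integral = F(0) - F(-1) = - \sqrt{10} + \operatorname{atan}{\left(\frac{1}{2} \right)} + 2.

Antiderivative: F(w) = \sqrt{2} \sqrt{3 w^{2} + 2} + \operatorname{atan}{\left(\frac{w}{2} \right)}; value = - \sqrt{10} + \operatorname{atan}{\left(\frac{1}{2} \right)} + 2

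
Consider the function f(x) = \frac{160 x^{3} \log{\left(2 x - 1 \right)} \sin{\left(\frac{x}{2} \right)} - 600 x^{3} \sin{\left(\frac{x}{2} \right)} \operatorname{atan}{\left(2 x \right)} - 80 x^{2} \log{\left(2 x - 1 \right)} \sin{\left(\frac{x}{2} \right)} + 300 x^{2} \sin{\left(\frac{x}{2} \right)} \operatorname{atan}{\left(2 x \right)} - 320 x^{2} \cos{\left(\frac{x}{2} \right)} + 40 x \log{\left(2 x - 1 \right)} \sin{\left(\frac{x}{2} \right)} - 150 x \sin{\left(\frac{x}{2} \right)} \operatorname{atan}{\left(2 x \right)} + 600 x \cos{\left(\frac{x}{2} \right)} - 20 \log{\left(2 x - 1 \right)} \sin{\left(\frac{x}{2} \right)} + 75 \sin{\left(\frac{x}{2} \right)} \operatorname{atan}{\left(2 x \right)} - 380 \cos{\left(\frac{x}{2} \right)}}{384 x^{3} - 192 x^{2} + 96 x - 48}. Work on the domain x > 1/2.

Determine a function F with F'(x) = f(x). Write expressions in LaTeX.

An antiderivative is F(x) = - \frac{5 \log{\left(2 x - 1 \right)} \cos{\left(\frac{x}{2} \right)}}{6} + \frac{25 \cos{\left(\frac{x}{2} \right)} \operatorname{atan}{\left(2 x \right)}}{8}.

Recognize the product-rule pattern: f = u'v + uv' with u = - \frac{5 \log{\left(2 x - 1 \right)}}{6} + \frac{25 \operatorname{atan}{\left(2 x \right)}}{8}, v = \cos{\left(\frac{x}{2} \right)}, so integration by parts undoes it.
Check: d/dx[- \frac{5 \log{\left(2 x - 1 \right)} \cos{\left(\frac{x}{2} \right)}}{6} + \frac{25 \cos{\left(\frac{x}{2} \right)} \operatorname{atan}{\left(2 x \right)}}{8}] = \frac{160 x^{3} \log{\left(2 x - 1 \right)} \sin{\left(\frac{x}{2} \right)} - 600 x^{3} \sin{\left(\frac{x}{2} \right)} \operatorname{atan}{\left(2 x \right)} - 80 x^{2} \log{\left(2 x - 1 \right)} \sin{\left(\frac{x}{2} \right)} + 300 x^{2} \sin{\left(\frac{x}{2} \right)} \operatorname{atan}{\left(2 x \right)} - 320 x^{2} \cos{\left(\frac{x}{2} \right)} + 40 x \log{\left(2 x - 1 \right)} \sin{\left(\frac{x}{2} \right)} - 150 x \sin{\left(\frac{x}{2} \right)} \operatorname{atan}{\left(2 x \right)} + 600 x \cos{\left(\frac{x}{2} \right)} - 20 \log{\left(2 x - 1 \right)} \sin{\left(\frac{x}{2} \right)} + 75 \sin{\left(\frac{x}{2} \right)} \operatorname{atan}{\left(2 x \right)} - 380 \cos{\left(\frac{x}{2} \right)}}{384 x^{3} - 192 x^{2} + 96 x - 48} = f(x).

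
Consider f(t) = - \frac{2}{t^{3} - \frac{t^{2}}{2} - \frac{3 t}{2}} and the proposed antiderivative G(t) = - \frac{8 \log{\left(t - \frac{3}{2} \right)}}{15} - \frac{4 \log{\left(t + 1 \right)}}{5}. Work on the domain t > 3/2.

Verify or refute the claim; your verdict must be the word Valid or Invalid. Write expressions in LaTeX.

d/dt[G] = \frac{4 - 8 t}{6 t^{2} - 3 t - 9}
d/dt[G] - f(t) = - \frac{4}{3 t} != 0.

Invalid: d/dt[G] - f = - \frac{4}{3 t}, which is not 0.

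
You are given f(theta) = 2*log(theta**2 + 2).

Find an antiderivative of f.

Any candidate F(theta) must reproduce f(theta) exactly when differentiated.
Check: d/dtheta[2*theta*log(theta**2 + 2) - 4*theta + 4*sqrt(2)*atan(sqrt(2)*theta/2)] = 2*log(theta**2 + 2) = f(theta).

An antiderivative is F(theta) = 2*theta*log(theta**2 + 2) - 4*theta + 4*sqrt(2)*atan(sqrt(2)*theta/2).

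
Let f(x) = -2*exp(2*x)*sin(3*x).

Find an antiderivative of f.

An antiderivative is F(x) = -4*exp(2*x)*sin(3*x)/13 + 6*exp(2*x)*cos(3*x)/13.

Whatever form F(x) takes, F'(x) = f(x) is non-negotiable.
Check: d/dx[-4*exp(2*x)*sin(3*x)/13 + 6*exp(2*x)*cos(3*x)/13] = -2*exp(2*x)*sin(3*x) = f(x).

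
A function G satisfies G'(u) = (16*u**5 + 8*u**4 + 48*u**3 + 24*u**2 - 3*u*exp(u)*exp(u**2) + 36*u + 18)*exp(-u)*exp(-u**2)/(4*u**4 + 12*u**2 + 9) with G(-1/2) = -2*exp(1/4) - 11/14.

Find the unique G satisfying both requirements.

G(u) = -2*exp(-u**2 - u) - 1 + 3/(4*(2*u**2 + 3))

For G(u) to be correct, d/du[G] must agree with the stated G'(u) identically.
A general antiderivative is -2*exp(-u**2 - u) + 3/(4*(2*u**2 + 3)) + C.
The condition gives C = -2*exp(1/4) - 11/14 - (3/14 - 2*exp(1/4)) = -1.
So G(u) = -2*exp(-u**2 - u) - 1 + 3/(4*(2*u**2 + 3)).
Check: d/du[-2*exp(-u**2 - u) - 1 + 3/(4*(2*u**2 + 3))] = (16*u**5 + 8*u**4 + 48*u**3 + 24*u**2 - 3*u*exp(u)*exp(u**2) + 36*u + 18)/(4*u**4*exp(u)*exp(u**2) + 12*u**2*exp(u)*exp(u**2) + 9*exp(u)*exp(u**2)), which equals G'(u).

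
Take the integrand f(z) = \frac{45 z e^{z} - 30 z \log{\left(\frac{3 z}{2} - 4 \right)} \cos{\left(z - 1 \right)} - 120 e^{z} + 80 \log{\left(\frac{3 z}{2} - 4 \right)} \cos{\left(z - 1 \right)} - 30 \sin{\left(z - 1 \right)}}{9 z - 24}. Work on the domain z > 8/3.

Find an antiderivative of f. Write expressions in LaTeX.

Differentiate the proposed F(z) back; it has to land on f(z) exactly.
Check: d/dz[5 e^{z} - \frac{10 \log{\left(\frac{3 z}{2} - 4 \right)} \sin{\left(z - 1 \right)}}{3}] = \frac{45 z e^{z} - 30 z \log{\left(\frac{3 z}{2} - 4 \right)} \cos{\left(z - 1 \right)} - 120 e^{z} + 80 \log{\left(\frac{3 z}{2} - 4 \right)} \cos{\left(z - 1 \right)} - 30 \sin{\left(z - 1 \right)}}{9 z - 24} = f(z).

An antiderivative is F(z) = 5 e^{z} - \frac{10 \log{\left(\frac{3 z}{2} - 4 \right)} \sin{\left(z - 1 \right)}}{3}.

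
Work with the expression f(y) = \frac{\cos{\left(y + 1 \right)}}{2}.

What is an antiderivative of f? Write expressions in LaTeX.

An antiderivative is F(y) = \frac{\sin{\left(y + 1 \right)}}{2}.

For F(y) to be correct the identity F'(y) - f(y) = 0 must hold.
Check: d/dy[\frac{\sin{\left(y + 1 \right)}}{2}] = \frac{\cos{\left(y + 1 \right)}}{2} = f(y).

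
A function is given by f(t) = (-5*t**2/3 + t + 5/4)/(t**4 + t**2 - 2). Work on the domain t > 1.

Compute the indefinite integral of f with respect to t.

Factor the denominator (12*(t - 1)*(t + 1)*(t**2 + 2)) and decompose: f = -(12*t + 55)/(36*(t**2 + 2)) + 17/(72*(t + 1)) + 7/(72*(t - 1)); each piece integrates to a log, atan, or power term.
Check: d/dt[7*log(t - 1)/72 + 17*log(t + 1)/72 - log(t**2 + 2)/6 - 55*sqrt(2)*atan(sqrt(2)*t/2)/72] = (-20*t**2 + 12*t + 15)/(12*t**4 + 12*t**2 - 24), which equals f(t).

F(t) = 7*log(t - 1)/72 + 17*log(t + 1)/72 - log(t**2 + 2)/6 - 55*sqrt(2)*atan(sqrt(2)*t/2)/72 + C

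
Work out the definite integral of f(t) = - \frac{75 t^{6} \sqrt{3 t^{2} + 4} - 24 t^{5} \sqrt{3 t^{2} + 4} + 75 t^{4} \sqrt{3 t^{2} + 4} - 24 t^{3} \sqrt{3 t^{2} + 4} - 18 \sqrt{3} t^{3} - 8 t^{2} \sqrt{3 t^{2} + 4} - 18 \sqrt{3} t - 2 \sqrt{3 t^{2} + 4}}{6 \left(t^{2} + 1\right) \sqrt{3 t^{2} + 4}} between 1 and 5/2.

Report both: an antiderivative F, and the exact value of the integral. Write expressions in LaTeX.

Antiderivative: F(t) = \frac{- 15 t^{5} + 6 t^{4} + 8 t + 6 \sqrt{3} \sqrt{3 t^{2} + 4} - 6 \operatorname{atan}{\left(t \right)} + 4}{6}; value = - \frac{12901}{64} - \sqrt{21} - \operatorname{atan}{\left(\frac{5}{2} \right)} + \frac{\pi}{4} + \frac{\sqrt{273}}{2}

A first test for any F(t): its t-derivative must equal f(t) identically.
F(t) = \frac{- 15 t^{5} + 6 t^{4} + 8 t + 6 \sqrt{3} \sqrt{3 t^{2} + 4} - 6 \operatorname{atan}{\left(t \right)} + 4}{6} is an antiderivative of f.
Check: d/dt[\frac{- 15 t^{5} + 6 t^{4} + 8 t + 6 \sqrt{3} \sqrt{3 t^{2} + 4} - 6 \operatorname{atan}{\left(t \right)} + 4}{6}] = \frac{- 75 t^{6} \sqrt{3 t^{2} + 4} + 24 t^{5} \sqrt{3 t^{2} + 4} - 75 t^{4} \sqrt{3 t^{2} + 4} + 24 t^{3} \sqrt{3 t^{2} + 4} + 18 \sqrt{3} t^{3} + 8 t^{2} \sqrt{3 t^{2} + 4} + 18 \sqrt{3} t + 2 \sqrt{3 t^{2} + 4}}{6 t^{2} \sqrt{3 t^{2} + 4} + 6 \sqrt{3 t^{2} + 4}}, which equals f(t).
F(5/2) = - \frac{12869}{64} - \operatorname{atan}{\left(\frac{5}{2} \right)} + \frac{\sqrt{273}}{2}; F(1) = - \frac{\pi}{4} + \frac{1}{2} + \sqrt{21}.
Integral = F(5/2) - F(1) = - \frac{12901}{64} - \sqrt{21} - \operatorname{atan}{\left(\frac{5}{2} \right)} + \frac{\pi}{4} + \frac{\sqrt{273}}{2}.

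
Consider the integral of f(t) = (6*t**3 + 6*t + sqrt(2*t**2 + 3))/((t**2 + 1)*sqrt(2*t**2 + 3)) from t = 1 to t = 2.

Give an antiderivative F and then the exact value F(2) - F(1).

A first test for any F(t): its t-derivative must equal f(t) identically.
F(t) = 3*sqrt(2*t**2 + 3) + atan(t) is an antiderivative of f.
Check: d/dt[3*sqrt(2*t**2 + 3) + atan(t)] = (6*t**3 + 6*t + sqrt(2*t**2 + 3))/(t**2*sqrt(2*t**2 + 3) + sqrt(2*t**2 + 3)), which equals f(t).
F(2) = atan(2) + 3*sqrt(11); F(1) = pi/4 + 3*sqrt(5).
Integral = F(2) - F(1) = -3*sqrt(5) - pi/4 + atan(2) + 3*sqrt(11).

Antiderivative: F(t) = 3*sqrt(2*t**2 + 3) + atan(t); value = -3*sqrt(5) - pi/4 + atan(2) + 3*sqrt(11)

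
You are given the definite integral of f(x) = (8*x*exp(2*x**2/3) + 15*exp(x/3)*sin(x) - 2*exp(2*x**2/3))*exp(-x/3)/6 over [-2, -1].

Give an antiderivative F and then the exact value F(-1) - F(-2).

Differentiate the proposed F(x) back; it has to land on f(x) exactly.
F(x) = -5*cos(x)/2 + exp(-x/3)*exp(2*x**2/3) is an antiderivative of f.
Check: d/dx[-5*cos(x)/2 + exp(-x/3)*exp(2*x**2/3)] = (8*x*exp(2*x**2/3) + 15*exp(x/3)*sin(x) - 2*exp(2*x**2/3))*exp(-x/3)/6 = f(x).
F(-1) = exp(1) - 5*cos(1)/2; F(-2) = -5*cos(2)/2 + exp(10/3).
Integral = F(-1) - F(-2) = -exp(10/3) - 5*cos(1)/2 + 5*cos(2)/2 + exp(1).

Antiderivative: F(x) = -5*cos(x)/2 + exp(-x/3)*exp(2*x**2/3); value = -exp(10/3) - 5*cos(1)/2 + 5*cos(2)/2 + exp(1)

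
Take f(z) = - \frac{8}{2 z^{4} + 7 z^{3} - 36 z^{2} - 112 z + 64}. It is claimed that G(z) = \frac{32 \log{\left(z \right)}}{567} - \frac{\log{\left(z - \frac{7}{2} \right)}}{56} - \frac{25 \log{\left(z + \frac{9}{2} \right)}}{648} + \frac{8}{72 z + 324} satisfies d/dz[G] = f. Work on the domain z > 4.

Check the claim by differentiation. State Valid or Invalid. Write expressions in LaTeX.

d/dz[G] = - \frac{32}{8 z^{4} + 44 z^{3} - 90 z^{2} - 567 z}
d/dz[G] - f(z) = \frac{128 z^{3} + 432 z^{2} - 952 z - 2048}{16 z^{8} + 144 z^{7} - 160 z^{6} - 4244 z^{5} - 5145 z^{4} + 33308 z^{3} + 57744 z^{2} - 36288 z} != 0.

Invalid: d/dz[G] - f = \frac{128 z^{3} + 432 z^{2} - 952 z - 2048}{16 z^{8} + 144 z^{7} - 160 z^{6} - 4244 z^{5} - 5145 z^{4} + 33308 z^{3} + 57744 z^{2} - 36288 z}, which is not 0.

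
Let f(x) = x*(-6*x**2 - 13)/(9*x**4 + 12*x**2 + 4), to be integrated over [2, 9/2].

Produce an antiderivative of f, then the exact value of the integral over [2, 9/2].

Antiderivative: F(x) = -log(3*x**2/2 + 1)/3 + 1/(2*x**2 + 4/3); value = -log(251/8)/3 - 585/7028 + log(7)/3

A candidate is checked by its d/dx: the result must match f(x).
F(x) = -log(3*x**2/2 + 1)/3 + 1/(2*x**2 + 4/3) is an antiderivative of f.
Check: d/dx[-log(3*x**2/2 + 1)/3 + 1/(2*x**2 + 4/3)] = (-6*x**3 - 13*x)/(9*x**4 + 12*x**2 + 4), which equals f(x).
F(9/2) = 6/251 - log(251/8)/3; F(2) = 3/28 - log(7)/3.
Integral = F(9/2) - F(2) = -log(251/8)/3 - 585/7028 + log(7)/3.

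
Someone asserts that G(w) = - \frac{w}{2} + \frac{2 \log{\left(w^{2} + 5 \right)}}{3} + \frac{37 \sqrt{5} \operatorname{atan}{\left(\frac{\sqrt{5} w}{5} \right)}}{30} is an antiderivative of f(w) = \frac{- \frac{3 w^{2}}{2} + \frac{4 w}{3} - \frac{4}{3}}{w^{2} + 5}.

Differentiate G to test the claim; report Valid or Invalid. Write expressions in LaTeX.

d/dw[G] = \frac{- 3 w^{2} + 8 w + 22}{6 w^{2} + 30}
d/dw[G] - f(w) = 1 != 0.

Invalid: d/dw[G] - f = 1, which is not 0.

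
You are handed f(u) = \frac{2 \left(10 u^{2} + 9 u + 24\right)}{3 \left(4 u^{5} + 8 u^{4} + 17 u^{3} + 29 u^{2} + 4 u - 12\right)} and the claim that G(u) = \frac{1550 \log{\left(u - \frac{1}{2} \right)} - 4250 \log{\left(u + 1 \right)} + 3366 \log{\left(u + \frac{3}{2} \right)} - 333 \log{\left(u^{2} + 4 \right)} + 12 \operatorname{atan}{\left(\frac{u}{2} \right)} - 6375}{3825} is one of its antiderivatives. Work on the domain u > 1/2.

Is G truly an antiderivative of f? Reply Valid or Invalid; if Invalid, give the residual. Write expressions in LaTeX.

d/du[G] = \frac{20 u^{2} + 18 u + 48}{12 u^{5} + 24 u^{4} + 51 u^{3} + 87 u^{2} + 12 u - 36}
This equals f(u) exactly, so the claim holds.

Valid - differentiating G returns exactly f.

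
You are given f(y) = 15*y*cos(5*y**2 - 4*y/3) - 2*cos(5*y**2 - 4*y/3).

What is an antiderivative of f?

An antiderivative is F(y) = 3*sin(5*y**2 - 4*y/3)/2.

f matches the chain-rule pattern g'(h)*h' with inner function h(y) = 5*y**2 - 4*y/3; substituting u = h(y) collapses the integral.
Check: d/dy[3*sin(5*y**2 - 4*y/3)/2] = 15*y*cos(5*y**2 - 4*y/3) - 2*cos(5*y**2 - 4*y/3) = f(y).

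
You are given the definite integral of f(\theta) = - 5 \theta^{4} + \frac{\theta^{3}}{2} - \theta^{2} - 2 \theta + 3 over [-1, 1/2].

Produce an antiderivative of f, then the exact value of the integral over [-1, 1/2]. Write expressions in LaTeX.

The integrand splits into summands that can be handled one at a time.
F(\theta) = \frac{\theta \left(- 24 \theta^{4} + 3 \theta^{3} - 8 \theta^{2} - 24 \theta + 72\right)}{24} is an antiderivative of f.
Check: d/d\theta[\frac{\theta \left(- 24 \theta^{4} + 3 \theta^{3} - 8 \theta^{2} - 24 \theta + 72\right)}{24}] = - 5 \theta^{4} + \frac{\theta^{3}}{2} - \theta^{2} - 2 \theta + 3 = f(\theta).
F(1/2) = \frac{455}{384}; F(-1) = - \frac{61}{24}.
Integral = F(1/2) - F(-1) = \frac{477}{128}.

Antiderivative: F(\theta) = \frac{\theta \left(- 24 \theta^{4} + 3 \theta^{3} - 8 \theta^{2} - 24 \theta + 72\right)}{24}; value = \frac{477}{128}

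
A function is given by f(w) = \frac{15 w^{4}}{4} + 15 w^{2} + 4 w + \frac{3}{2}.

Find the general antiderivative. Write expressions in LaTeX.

Integrate term by term and add the pieces.
Check: d/dw[\frac{3 w^{5}}{4} + 5 w^{3} + 2 w^{2} + \frac{3 w}{2}] = \frac{15 w^{4}}{4} + 15 w^{2} + 4 w + \frac{3}{2} = f(w).

F(w) = \frac{3 w^{5}}{4} + 5 w^{3} + 2 w^{2} + \frac{3 w}{2} + C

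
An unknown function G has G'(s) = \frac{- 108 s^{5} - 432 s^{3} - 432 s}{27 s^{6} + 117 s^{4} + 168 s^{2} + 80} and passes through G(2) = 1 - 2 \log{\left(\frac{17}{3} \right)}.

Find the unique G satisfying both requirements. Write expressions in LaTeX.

G(s) = - \frac{12 s^{2} \log{\left(s^{2} + \frac{5}{3} \right)} - 3 s^{2} + 16 \log{\left(s^{2} + \frac{5}{3} \right)} - 20}{2 \left(3 s^{2} + 4\right)}

A candidate passes only if d/ds[G] lands on the given G'(s) exactly.
A general antiderivative is - 2 \log{\left(s^{2} + \frac{5}{3} \right)} + \frac{4}{\frac{3 s^{2}}{2} + 2} + C.
The condition gives C = 1 - 2 \log{\left(\frac{17}{3} \right)} - (\frac{1}{2} - 2 \log{\left(\frac{17}{3} \right)}) = \frac{1}{2}.
So G(s) = - \frac{12 s^{2} \log{\left(s^{2} + \frac{5}{3} \right)} - 3 s^{2} + 16 \log{\left(s^{2} + \frac{5}{3} \right)} - 20}{2 \left(3 s^{2} + 4\right)}.
Check: d/ds[- \frac{12 s^{2} \log{\left(s^{2} + \frac{5}{3} \right)} - 3 s^{2} + 16 \log{\left(s^{2} + \frac{5}{3} \right)} - 20}{2 \left(3 s^{2} + 4\right)}] = \frac{- 108 s^{5} - 432 s^{3} - 432 s}{27 s^{6} + 117 s^{4} + 168 s^{2} + 80} = G'(s).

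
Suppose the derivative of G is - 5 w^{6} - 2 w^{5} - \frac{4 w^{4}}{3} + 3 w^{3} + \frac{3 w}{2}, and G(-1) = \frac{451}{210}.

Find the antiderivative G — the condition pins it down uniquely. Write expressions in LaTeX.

The integrand splits into summands that can be handled one at a time.
A general antiderivative is - \frac{5 w^{7}}{7} - \frac{w^{6}}{3} - \frac{4 w^{5}}{15} + \frac{3 w^{4}}{4} + \frac{3 w^{2}}{4} + C.
The condition gives C = \frac{451}{210} - (\frac{451}{210}) = 0.
So G(w) = - \frac{5 w^{7}}{7} - \frac{w^{6}}{3} - \frac{4 w^{5}}{15} + \frac{3 w^{4}}{4} + \frac{3 w^{2}}{4}.
Check: d/dw[- \frac{5 w^{7}}{7} - \frac{w^{6}}{3} - \frac{4 w^{5}}{15} + \frac{3 w^{4}}{4} + \frac{3 w^{2}}{4}] = - 5 w^{6} - 2 w^{5} - \frac{4 w^{4}}{3} + 3 w^{3} + \frac{3 w}{2} = G'(w).

G(w) = - \frac{5 w^{7}}{7} - \frac{w^{6}}{3} - \frac{4 w^{5}}{15} + \frac{3 w^{4}}{4} + \frac{3 w^{2}}{4}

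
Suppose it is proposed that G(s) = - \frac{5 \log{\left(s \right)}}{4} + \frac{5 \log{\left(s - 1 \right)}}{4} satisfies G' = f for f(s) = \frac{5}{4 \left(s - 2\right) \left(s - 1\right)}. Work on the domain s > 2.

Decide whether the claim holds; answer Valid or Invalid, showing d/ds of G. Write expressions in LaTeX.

d/ds[G] = \frac{5}{4 s^{2} - 4 s}
d/ds[G] - f(s) = - \frac{5}{2 s^{3} - 6 s^{2} + 4 s} != 0.

Invalid: d/ds[G] - f = - \frac{5}{2 s^{3} - 6 s^{2} + 4 s}, which is not 0.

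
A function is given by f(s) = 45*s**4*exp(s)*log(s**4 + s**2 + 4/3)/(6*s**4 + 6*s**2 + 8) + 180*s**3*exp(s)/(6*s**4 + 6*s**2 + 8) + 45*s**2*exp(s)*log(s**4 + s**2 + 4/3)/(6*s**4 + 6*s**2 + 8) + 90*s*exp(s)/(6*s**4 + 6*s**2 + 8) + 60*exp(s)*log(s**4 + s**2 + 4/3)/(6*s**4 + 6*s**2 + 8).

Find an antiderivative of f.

An antiderivative is F(s) = 15*exp(s)*log(s**4 + s**2 + 4/3)/2.

f has the shape u'v + uv' for u = 15*exp(s)/2 and v = log(s**4 + s**2 + 4/3) — it is the derivative of the product u*v.
Check: d/ds[15*exp(s)*log(s**4 + s**2 + 4/3)/2] = (45*s**4*exp(s)*log(s**4 + s**2 + 4/3) + 180*s**3*exp(s) + 45*s**2*exp(s)*log(s**4 + s**2 + 4/3) + 90*s*exp(s) + 60*exp(s)*log(s**4 + s**2 + 4/3))/(6*s**4 + 6*s**2 + 8), which equals f(s).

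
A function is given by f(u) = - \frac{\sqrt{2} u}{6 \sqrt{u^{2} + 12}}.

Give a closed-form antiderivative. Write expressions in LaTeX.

f matches the chain-rule pattern g'(h)*h' with inner function h(u) = \frac{u^{2}}{2} + 6; substituting w = h(u) collapses the integral.
Check: d/du[- \frac{\sqrt{\frac{u^{2}}{2} + 6}}{3}] = - \frac{\sqrt{2} u}{6 \sqrt{u^{2} + 12}} = f(u).

An antiderivative is F(u) = - \frac{\sqrt{\frac{u^{2}}{2} + 6}}{3}.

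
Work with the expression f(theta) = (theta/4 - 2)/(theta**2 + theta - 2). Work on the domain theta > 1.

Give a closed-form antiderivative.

An antiderivative is F(theta) = (-7*log(theta - 1) + 10*log(theta + 2))/12.

The denominator factors as 4*(theta - 1)*(theta + 2); partial fractions split f into directly integrable pieces: 5/(6*(theta + 2)) - 7/(12*(theta - 1)).
Check: d/dtheta[(-7*log(theta - 1) + 10*log(theta + 2))/12] = (theta - 8)/(4*theta**2 + 4*theta - 8), which equals f(theta).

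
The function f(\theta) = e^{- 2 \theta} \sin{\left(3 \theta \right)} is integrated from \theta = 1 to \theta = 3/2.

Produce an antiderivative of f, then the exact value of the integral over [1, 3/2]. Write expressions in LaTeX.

Antiderivative: F(\theta) = - \frac{\left(2 \sin{\left(3 \theta \right)} + 3 \cos{\left(3 \theta \right)}\right) e^{- 2 \theta}}{13}; value = \frac{3 \cos{\left(3 \right)}}{13 e^{2}} - \frac{3 \cos{\left(\frac{9}{2} \right)}}{13 e^{3}} + \frac{2 \sin{\left(3 \right)}}{13 e^{2}} - \frac{2 \sin{\left(\frac{9}{2} \right)}}{13 e^{3}}

Since d/d\theta undoes antidifferentiation here, F'(\theta) = f(\theta) is required of F(\theta).
F(\theta) = - \frac{\left(2 \sin{\left(3 \theta \right)} + 3 \cos{\left(3 \theta \right)}\right) e^{- 2 \theta}}{13} is an antiderivative of f.
Check: d/d\theta[- \frac{\left(2 \sin{\left(3 \theta \right)} + 3 \cos{\left(3 \theta \right)}\right) e^{- 2 \theta}}{13}] = e^{- 2 \theta} \sin{\left(3 \theta \right)} = f(\theta).
F(3/2) = - \frac{3 \cos{\left(\frac{9}{2} \right)}}{13 e^{3}} - \frac{2 \sin{\left(\frac{9}{2} \right)}}{13 e^{3}}; F(1) = - \frac{2 \sin{\left(3 \right)}}{13 e^{2}} - \frac{3 \cos{\left(3 \right)}}{13 e^{2}}.
Integral = F(3/2) - F(1) = \frac{3 \cos{\left(3 \right)}}{13 e^{2}} - \frac{3 \cos{\left(\frac{9}{2} \right)}}{13 e^{3}} + \frac{2 \sin{\left(3 \right)}}{13 e^{2}} - \frac{2 \sin{\left(\frac{9}{2} \right)}}{13 e^{3}}.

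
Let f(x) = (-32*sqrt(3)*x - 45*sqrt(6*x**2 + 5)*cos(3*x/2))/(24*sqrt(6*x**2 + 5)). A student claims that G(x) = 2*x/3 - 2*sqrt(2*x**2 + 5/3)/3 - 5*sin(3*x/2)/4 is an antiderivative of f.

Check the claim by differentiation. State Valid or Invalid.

Invalid: d/dx[G] - f = 2/3, which is not 0.

d/dx[G] = (-32*sqrt(3)*x - 45*sqrt(6*x**2 + 5)*cos(3*x/2) + 16*sqrt(6*x**2 + 5))/(24*sqrt(6*x**2 + 5))
d/dx[G] - f(x) = 2/3 != 0.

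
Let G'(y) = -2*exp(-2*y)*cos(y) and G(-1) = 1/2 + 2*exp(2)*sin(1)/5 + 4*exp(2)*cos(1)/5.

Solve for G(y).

G(y) = (5*exp(2*y) - 4*sin(y) + 8*cos(y))*exp(-2*y)/10

Differentiate the proposed G(y) back; it has to land on the given G'(y).
A general antiderivative is -2*exp(-2*y)*sin(y)/5 + 4*exp(-2*y)*cos(y)/5 + C.
The condition gives C = 1/2 + 2*exp(2)*sin(1)/5 + 4*exp(2)*cos(1)/5 - (2*exp(2)*sin(1)/5 + 4*exp(2)*cos(1)/5) = 1/2.
So G(y) = (5*exp(2*y) - 4*sin(y) + 8*cos(y))*exp(-2*y)/10.
Check: d/dy[(5*exp(2*y) - 4*sin(y) + 8*cos(y))*exp(-2*y)/10] = -2*exp(-2*y)*cos(y) = G'(y).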